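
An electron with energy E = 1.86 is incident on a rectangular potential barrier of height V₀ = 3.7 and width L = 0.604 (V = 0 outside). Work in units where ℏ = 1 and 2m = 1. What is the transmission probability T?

Since E < V₀ the interior solution is evanescent with decay constant κ = √(2m(V₀ − E))/ℏ = 1.356.
κL = 0.8193, sinh(κL) = 0.9141.
The exact tunnelling result is T⁻¹ = 1 + V₀² sinh²(κL) / [4E(V₀ − E)] = 1.836, so T = 0.545.

T = 0.545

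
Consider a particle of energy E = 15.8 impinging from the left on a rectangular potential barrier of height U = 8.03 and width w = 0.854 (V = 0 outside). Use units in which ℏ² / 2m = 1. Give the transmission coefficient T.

T = 0.941

Above the barrier the interior wavenumber is k₂ = √(2m(E − U))/ℏ = 2.787, giving phase k₂w = 2.381.
T = [1 + U² sin²(k₂w) / (4E(E − U))]⁻¹ = 1/1.062 = 0.941.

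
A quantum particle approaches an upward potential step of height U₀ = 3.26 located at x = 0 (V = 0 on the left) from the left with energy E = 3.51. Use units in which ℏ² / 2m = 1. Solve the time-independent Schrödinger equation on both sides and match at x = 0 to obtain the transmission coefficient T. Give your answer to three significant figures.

The wavenumbers are k₁ = √(2mE)/ℏ = 1.873 on the left and k₂ = √(2m(E − U₀))/ℏ = 0.5000 on the right.
Continuity of ψ and ψ′ at the step yields the reflection amplitude r = (k₁ − k₂)/(k₁ + k₂) = 0.5787; thus R = |r|² = 0.3349, T = 0.6651.

T = 0.665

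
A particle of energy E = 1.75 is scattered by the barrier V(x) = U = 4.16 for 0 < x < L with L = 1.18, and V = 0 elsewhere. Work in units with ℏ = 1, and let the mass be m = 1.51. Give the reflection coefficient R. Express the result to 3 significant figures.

E < U: inside the barrier ψ ∝ e^{±κx} with κ = √(2m(U − E))/ℏ = 2.698.
κL = 3.183, sinh(κL) = 12.04.
Matching ψ, ψ′ at both faces gives T = [1 + U² sinh²(κL) / (4E(U − E))]⁻¹ = 1/149.8 = 0.00668.
R = 1 − T = 0.993.

R = 0.993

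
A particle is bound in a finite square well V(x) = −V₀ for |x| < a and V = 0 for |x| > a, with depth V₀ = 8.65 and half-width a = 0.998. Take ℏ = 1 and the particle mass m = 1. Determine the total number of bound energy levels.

N = 3

The dimensionless depth is z₀ = a√(2mV₀)/ℏ = 0.998 × √(17.30) = 4.151.
The even/odd transcendental equations gain one root per π/2 in z₀, giving N = 1 + ⌊2z₀/π⌋ = 1 + ⌊2.643⌋ = 3.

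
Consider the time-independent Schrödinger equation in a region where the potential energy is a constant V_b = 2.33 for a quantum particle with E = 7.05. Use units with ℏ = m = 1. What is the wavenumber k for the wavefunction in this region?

With E > V_b the solution is oscillatory, ψ ∝ e^{±ikx} with k = √(2m(E − V_b))/ℏ.
k = √(2 × 1 × 4.72) = 3.072.

k = 3.07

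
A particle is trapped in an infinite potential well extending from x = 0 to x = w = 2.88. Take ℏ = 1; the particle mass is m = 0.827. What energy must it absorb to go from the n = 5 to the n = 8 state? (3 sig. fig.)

E_n = n²π²ℏ²/(2mw²), so ΔE = (8² − 5²) π²ℏ²/(2mw²).
ΔE = 39 × π² / (2 × 0.827 × 2.88²) = 28.06.

ΔE = 28.1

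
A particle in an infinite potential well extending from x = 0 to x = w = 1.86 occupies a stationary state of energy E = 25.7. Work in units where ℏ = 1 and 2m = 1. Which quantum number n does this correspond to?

n = 3

From E_n = n²π²ℏ²/(2mw²) invert to n = √(2mw²E)/(πℏ).
n = (1.86/π) × √(2 × 0.5 × 25.7) = 3.001 → n = 3.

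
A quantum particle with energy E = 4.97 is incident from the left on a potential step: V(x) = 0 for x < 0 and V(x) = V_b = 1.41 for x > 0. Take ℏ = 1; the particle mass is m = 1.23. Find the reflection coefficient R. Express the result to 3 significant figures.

R = 0.00693

The wavenumbers are k₁ = √(2mE)/ℏ = 3.497 on the left and k₂ = √(2m(E − V_b))/ℏ = 2.959 on the right.
Continuity of ψ and ψ′ at the step yields the reflection amplitude r = (k₁ − k₂)/(k₁ + k₂) = 0.08322; thus R = |r|² = 0.006926, T = 0.9931.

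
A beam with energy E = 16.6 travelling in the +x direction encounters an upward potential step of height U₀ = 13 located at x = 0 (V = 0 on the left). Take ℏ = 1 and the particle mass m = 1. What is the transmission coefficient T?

The wavenumbers are k₁ = √(2mE)/ℏ = 5.762 on the left and k₂ = √(2m(E − U₀))/ℏ = 2.683 on the right.
Matching ψ and ψ′ at x = 0 gives r = (k₁ − k₂)/(k₁ + k₂), so R = r² = 0.1329 and T = 1 − R = 0.8671.

T = 0.867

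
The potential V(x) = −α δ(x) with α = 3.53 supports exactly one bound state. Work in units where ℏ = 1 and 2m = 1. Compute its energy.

For x ≠ 0 the bound state is ψ ∝ e^{−κ|x|}; integrating the TISE across the delta gives the cusp condition 2κ = 2mα/ℏ², so κ = 1.765.
Then E = −ℏ²κ²/(2m) = −mα²/(2ℏ²) = -3.115.

E = -3.12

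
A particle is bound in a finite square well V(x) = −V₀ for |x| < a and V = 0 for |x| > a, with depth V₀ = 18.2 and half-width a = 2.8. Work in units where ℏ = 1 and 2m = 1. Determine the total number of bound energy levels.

The dimensionless depth is z₀ = a√(2mV₀)/ℏ = 2.8 × √(18.20) = 11.95.
The even/odd transcendental equations gain one root per π/2 in z₀, giving N = 1 + ⌊2z₀/π⌋ = 1 + ⌊7.605⌋ = 8.

N = 8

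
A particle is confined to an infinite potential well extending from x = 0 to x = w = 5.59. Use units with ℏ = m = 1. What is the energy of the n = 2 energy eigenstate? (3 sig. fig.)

Requiring ψ(0) = ψ(w) = 0 quantises k = nπ/w, hence E_n = ℏ²k²/2m = n²π²ℏ²/(2mw²).
E_2 = 2² × π² / (2 × 1 × 5.59²) = 0.6317.

E = 0.632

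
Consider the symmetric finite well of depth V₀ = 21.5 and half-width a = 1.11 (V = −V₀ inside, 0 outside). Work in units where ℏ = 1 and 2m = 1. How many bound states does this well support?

N = 4

The dimensionless depth is z₀ = a√(2mV₀)/ℏ = 1.11 × √(21.50) = 5.147.
The even/odd transcendental equations gain one root per π/2 in z₀, giving N = 1 + ⌊2z₀/π⌋ = 1 + ⌊3.277⌋ = 4.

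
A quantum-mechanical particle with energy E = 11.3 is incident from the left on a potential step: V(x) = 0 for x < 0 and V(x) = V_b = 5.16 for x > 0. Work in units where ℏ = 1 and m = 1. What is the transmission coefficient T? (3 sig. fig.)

On each side the TISE gives plane waves with k = √(2m(E − V))/ℏ: k₁ = √(2·1·11.3) = 4.754, k₂ = √(2·1·6.14) = 3.504.
Continuity of ψ and ψ′ at the step yields the reflection amplitude r = (k₁ − k₂)/(k₁ + k₂) = 0.1513; thus R = |r|² = 0.02290, T = 0.9771.

T = 0.977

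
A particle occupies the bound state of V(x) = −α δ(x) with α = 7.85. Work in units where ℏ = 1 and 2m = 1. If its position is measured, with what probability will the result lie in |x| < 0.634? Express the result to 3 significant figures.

P = 0.993

The normalised bound state is ψ = √κ e^{−κ|x|} with κ = mα/ℏ² = 3.925.
P(|x| < d) = ∫_{−d}^{d} κ e^{−2κ|x|} dx = 1 − e^{−2κd} = 1 − e^{−4.977} = 0.9931.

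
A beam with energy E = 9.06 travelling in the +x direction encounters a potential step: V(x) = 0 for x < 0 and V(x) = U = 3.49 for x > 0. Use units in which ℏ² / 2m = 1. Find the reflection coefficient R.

On each side the TISE gives plane waves with k = √(2m(E − V))/ℏ: k₁ = √(2·½·9.06) = 3.010, k₂ = √(2·½·5.57) = 2.360.
Matching ψ and ψ′ at x = 0 gives r = (k₁ − k₂)/(k₁ + k₂), so R = r² = 0.01465 and T = 1 − R = 0.9854.

R = 0.0146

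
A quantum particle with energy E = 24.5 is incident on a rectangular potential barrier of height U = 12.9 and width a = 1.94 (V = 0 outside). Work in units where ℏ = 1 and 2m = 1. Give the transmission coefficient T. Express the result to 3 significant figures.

Above the barrier the interior wavenumber is k₂ = √(2m(E − U))/ℏ = 3.406, giving phase k₂a = 6.607.
Matching at both interfaces gives T⁻¹ = 1 + U² sin²(k₂a) / [4E(E − U)] = 1.015, hence T = 0.985.

T = 0.985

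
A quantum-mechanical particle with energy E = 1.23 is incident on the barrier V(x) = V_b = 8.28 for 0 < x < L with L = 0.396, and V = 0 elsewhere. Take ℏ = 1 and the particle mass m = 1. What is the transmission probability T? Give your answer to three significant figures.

T = 0.103

Since E < V_b the interior solution is evanescent with decay constant κ = √(2m(V_b − E))/ℏ = 3.755.
κL = 1.487, sinh(κL) = 2.099.
Matching ψ, ψ′ at both faces gives T = [1 + V_b² sinh²(κL) / (4E(V_b − E))]⁻¹ = 1/9.707 = 0.103.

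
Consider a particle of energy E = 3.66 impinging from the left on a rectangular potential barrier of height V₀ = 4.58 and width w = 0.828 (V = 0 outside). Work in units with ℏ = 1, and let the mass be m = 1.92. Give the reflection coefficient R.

R = 0.889

Since E < V₀ the interior solution is evanescent with decay constant κ = √(2m(V₀ − E))/ℏ = 1.880.
κw = 1.556, sinh(κw) = 2.265.
The exact tunnelling result is T⁻¹ = 1 + V₀² sinh²(κw) / [4E(V₀ − E)] = 8.991, so T = 0.111.
R = 1 − T = 0.889.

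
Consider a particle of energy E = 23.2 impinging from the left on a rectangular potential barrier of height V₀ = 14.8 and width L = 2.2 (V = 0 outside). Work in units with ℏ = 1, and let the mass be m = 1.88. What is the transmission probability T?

Above the barrier the interior wavenumber is k₂ = √(2m(E − V₀))/ℏ = 5.620, giving phase k₂L = 12.36.
Matching at both interfaces gives T⁻¹ = 1 + V₀² sin²(k₂L) / [4E(E − V₀)] = 1.011, hence T = 0.989.

T = 0.989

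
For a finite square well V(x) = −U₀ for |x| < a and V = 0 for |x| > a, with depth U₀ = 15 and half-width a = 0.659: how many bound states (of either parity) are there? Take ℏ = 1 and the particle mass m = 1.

N = 3

Define the well-strength parameter z₀ = (a/ℏ)√(2mU₀) = 0.659 × √(2·1·15) = 3.609.
The even/odd transcendental equations gain one root per π/2 in z₀, giving N = 1 + ⌊2z₀/π⌋ = 1 + ⌊2.298⌋ = 3.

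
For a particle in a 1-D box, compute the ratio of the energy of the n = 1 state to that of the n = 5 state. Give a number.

E_n = n²π²ℏ²/(2mL²) so the ratio is n₂²/n₁² = 1/25 = 0.04.

0.04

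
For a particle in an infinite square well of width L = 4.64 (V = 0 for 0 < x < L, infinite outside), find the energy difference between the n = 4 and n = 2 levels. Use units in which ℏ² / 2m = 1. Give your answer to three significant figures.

ΔE = 5.50

E_n = n²π²ℏ²/(2mL²), so ΔE = (4² − 2²) π²ℏ²/(2mL²).
ΔE = 12 × π² / (2 × 0.5 × 4.64²) = 5.501.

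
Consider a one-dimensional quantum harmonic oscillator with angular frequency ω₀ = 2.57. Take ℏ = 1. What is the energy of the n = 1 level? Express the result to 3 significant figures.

Using E_n = (n + ½)ℏω₀: E_1 = 1.5 × 2.57 = 3.855.

E = 3.86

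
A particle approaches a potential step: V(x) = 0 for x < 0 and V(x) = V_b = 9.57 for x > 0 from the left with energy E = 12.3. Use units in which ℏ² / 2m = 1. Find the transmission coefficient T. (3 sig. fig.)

T = 0.871

The wavenumbers are k₁ = √(2mE)/ℏ = 3.507 on the left and k₂ = √(2m(E − V_b))/ℏ = 1.652 on the right.
Matching ψ and ψ′ at x = 0 gives r = (k₁ − k₂)/(k₁ + k₂), so R = r² = 0.1292 and T = 1 − R = 0.8708.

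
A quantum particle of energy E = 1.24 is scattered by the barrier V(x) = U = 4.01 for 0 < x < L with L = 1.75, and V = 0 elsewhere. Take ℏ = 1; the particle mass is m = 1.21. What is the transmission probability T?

T = 0.000396

Since E < U the interior solution is evanescent with decay constant κ = √(2m(U − E))/ℏ = 2.589.
κL = 4.531, sinh(κL) = 46.42.
Matching ψ, ψ′ at both faces gives T = [1 + U² sinh²(κL) / (4E(U − E))]⁻¹ = 1/2523 = 0.000396.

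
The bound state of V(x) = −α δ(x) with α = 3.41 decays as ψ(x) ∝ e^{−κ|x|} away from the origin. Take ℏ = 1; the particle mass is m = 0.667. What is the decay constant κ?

Integrating the TISE across x = 0 gives the cusp condition ψ'(0⁺) − ψ'(0⁻) = −(2mα/ℏ²)ψ(0).
With ψ ∝ e^{−κ|x|} this yields −2κ = −2mα/ℏ², so κ = mα/ℏ² = 2.274.

κ = 2.27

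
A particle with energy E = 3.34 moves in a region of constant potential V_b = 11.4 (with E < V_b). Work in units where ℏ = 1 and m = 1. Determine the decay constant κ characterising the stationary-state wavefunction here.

Since E < V_b the TISE in this region is ψ'' = κ²ψ with κ = √(2m(V_b − E))/ℏ.
κ = √(2 × 1 × 8.06) = 4.015.

κ = 4.01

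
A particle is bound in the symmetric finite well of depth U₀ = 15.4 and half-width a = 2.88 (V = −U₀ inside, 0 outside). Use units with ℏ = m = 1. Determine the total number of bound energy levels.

N = 11

Define the well-strength parameter z₀ = (a/ℏ)√(2mU₀) = 2.88 × √(2·1·15.4) = 15.98.
A new bound state (alternating even/odd) appears each time z₀ passes a multiple of π/2, so N = ⌊2z₀/π⌋ + 1 = ⌊10.18⌋ + 1 = 11.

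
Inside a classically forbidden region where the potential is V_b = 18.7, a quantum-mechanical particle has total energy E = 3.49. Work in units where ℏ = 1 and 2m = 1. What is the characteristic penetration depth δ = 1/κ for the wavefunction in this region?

δ = 0.256

Since E < V_b the TISE in this region is ψ'' = κ²ψ with κ = √(2m(V_b − E))/ℏ.
κ = √(2 × 0.5 × 15.21) = 3.900. The penetration depth is δ = 1/κ = 0.256.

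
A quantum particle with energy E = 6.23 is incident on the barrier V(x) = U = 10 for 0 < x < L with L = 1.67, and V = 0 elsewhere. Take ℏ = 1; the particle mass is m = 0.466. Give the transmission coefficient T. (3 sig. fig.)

T = 0.00715

E < U: inside the barrier ψ ∝ e^{±κx} with κ = √(2m(U − E))/ℏ = 1.874.
κL = 3.130, sinh(κL) = 11.42.
Matching ψ, ψ′ at both faces gives T = [1 + U² sinh²(κL) / (4E(U − E))]⁻¹ = 1/139.8 = 0.00715.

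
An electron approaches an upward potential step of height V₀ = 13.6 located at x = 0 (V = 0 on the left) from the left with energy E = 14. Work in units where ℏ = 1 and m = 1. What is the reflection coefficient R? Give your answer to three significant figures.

On each side the TISE gives plane waves with k = √(2m(E − V))/ℏ: k₁ = √(2·1·14) = 5.292, k₂ = √(2·1·0.4) = 0.8944.
Continuity of ψ and ψ′ at the step yields the reflection amplitude r = (k₁ − k₂)/(k₁ + k₂) = 0.7108; thus R = |r|² = 0.5053, T = 0.4947.

R = 0.505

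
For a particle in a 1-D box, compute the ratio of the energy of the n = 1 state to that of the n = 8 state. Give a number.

0.015625

E_n = n²π²ℏ²/(2mL²) so the ratio is n₂²/n₁² = 1/64 = 0.015625.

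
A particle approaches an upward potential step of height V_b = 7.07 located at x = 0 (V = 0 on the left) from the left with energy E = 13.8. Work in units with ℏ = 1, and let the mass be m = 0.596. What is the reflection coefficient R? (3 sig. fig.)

R = 0.0315

On each side the TISE gives plane waves with k = √(2m(E − V))/ℏ: k₁ = √(2·0.596·13.8) = 4.056, k₂ = √(2·0.596·6.73) = 2.832.
Matching ψ and ψ′ at x = 0 gives r = (k₁ − k₂)/(k₁ + k₂), so R = r² = 0.03155 and T = 1 − R = 0.9685.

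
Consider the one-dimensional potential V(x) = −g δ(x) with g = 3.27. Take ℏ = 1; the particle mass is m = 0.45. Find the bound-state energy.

E = -2.41

For x ≠ 0 the bound state is ψ ∝ e^{−κ|x|}; integrating the TISE across the delta gives the cusp condition 2κ = 2mg/ℏ², so κ = 1.472.
Then E = −ℏ²κ²/(2m) = −mg²/(2ℏ²) = -2.406.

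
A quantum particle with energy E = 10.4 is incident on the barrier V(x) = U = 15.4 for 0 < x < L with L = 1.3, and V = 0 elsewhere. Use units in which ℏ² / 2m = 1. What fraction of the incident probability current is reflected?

Since E < U the interior solution is evanescent with decay constant κ = √(2m(U − E))/ℏ = 2.236.
κL = 2.907, sinh(κL) = 9.123.
The exact tunnelling result is T⁻¹ = 1 + U² sinh²(κL) / [4E(U − E)] = 95.89, so T = 0.0104.
R = 1 − T = 0.990.

R = 0.990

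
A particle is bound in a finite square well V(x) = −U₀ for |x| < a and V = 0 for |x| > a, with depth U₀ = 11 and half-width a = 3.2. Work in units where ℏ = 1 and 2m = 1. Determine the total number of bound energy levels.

The dimensionless depth is z₀ = a√(2mU₀)/ℏ = 3.2 × √(11.00) = 10.61.
The even/odd transcendental equations gain one root per π/2 in z₀, giving N = 1 + ⌊2z₀/π⌋ = 1 + ⌊6.757⌋ = 7.

N = 7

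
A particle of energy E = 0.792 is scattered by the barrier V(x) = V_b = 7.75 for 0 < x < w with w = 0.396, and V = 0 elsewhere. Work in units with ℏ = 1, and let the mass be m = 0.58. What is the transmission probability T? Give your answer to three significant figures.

T = 0.162

E < V_b: inside the barrier ψ ∝ e^{±κx} with κ = √(2m(V_b − E))/ℏ = 2.841.
κw = 1.125, sinh(κw) = 1.378.
The exact tunnelling result is T⁻¹ = 1 + V_b² sinh²(κw) / [4E(V_b − E)] = 6.173, so T = 0.162.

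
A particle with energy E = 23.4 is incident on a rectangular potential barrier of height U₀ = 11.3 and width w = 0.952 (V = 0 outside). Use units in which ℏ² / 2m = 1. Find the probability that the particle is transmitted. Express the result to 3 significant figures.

T = 0.997

Above the barrier the interior wavenumber is k₂ = √(2m(E − U₀))/ℏ = 3.479, giving phase k₂w = 3.312.
T = [1 + U₀² sin²(k₂w) / (4E(E − U₀))]⁻¹ = 1/1.003 = 0.997.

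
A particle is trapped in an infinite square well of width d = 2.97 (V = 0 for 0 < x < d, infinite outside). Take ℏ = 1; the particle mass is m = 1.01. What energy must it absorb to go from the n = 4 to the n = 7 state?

E_n = n²π²ℏ²/(2md²), so ΔE = (7² − 4²) π²ℏ²/(2md²).
ΔE = 33 × π² / (2 × 1.01 × 2.97²) = 18.28.

ΔE = 18.3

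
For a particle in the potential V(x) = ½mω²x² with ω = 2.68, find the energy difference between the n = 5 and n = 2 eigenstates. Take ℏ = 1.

ΔE = 8.04

E_n = ℏω(n + ½), so ΔE = (5 − 2) ℏω = 3 × 2.68 = 8.040.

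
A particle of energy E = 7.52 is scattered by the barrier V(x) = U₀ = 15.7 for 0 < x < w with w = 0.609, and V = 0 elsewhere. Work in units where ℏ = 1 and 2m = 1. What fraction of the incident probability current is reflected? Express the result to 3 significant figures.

R = 0.885

Since E < U₀ the interior solution is evanescent with decay constant κ = √(2m(U₀ − E))/ℏ = 2.860.
κw = 1.742, sinh(κw) = 2.766.
The exact tunnelling result is T⁻¹ = 1 + U₀² sinh²(κw) / [4E(U₀ − E)] = 8.665, so T = 0.115.
R = 1 − T = 0.885.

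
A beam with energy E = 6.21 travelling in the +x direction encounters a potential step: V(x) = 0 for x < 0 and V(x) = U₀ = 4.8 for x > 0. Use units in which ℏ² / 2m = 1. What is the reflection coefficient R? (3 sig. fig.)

R = 0.126

On each side the TISE gives plane waves with k = √(2m(E − V))/ℏ: k₁ = √(2·½·6.21) = 2.492, k₂ = √(2·½·1.41) = 1.187.
Continuity of ψ and ψ′ at the step yields the reflection amplitude r = (k₁ − k₂)/(k₁ + k₂) = 0.3546; thus R = |r|² = 0.1257, T = 0.8743.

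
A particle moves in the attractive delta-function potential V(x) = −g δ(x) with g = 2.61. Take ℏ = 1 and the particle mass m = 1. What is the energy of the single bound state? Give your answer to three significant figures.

The bound state is ψ(x) = √κ e^{−κ|x|}. The derivative jump ψ'(0⁺) − ψ'(0⁻) = −(2mg/ℏ²)ψ(0) fixes κ = mg/ℏ² = 2.610.
Then E = −ℏ²κ²/(2m) = −mg²/(2ℏ²) = -3.406.

E = -3.41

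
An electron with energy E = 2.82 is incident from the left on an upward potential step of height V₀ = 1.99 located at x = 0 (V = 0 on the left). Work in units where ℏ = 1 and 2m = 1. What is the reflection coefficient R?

The wavenumbers are k₁ = √(2mE)/ℏ = 1.679 on the left and k₂ = √(2m(E − V₀))/ℏ = 0.9110 on the right.
Matching ψ and ψ′ at x = 0 gives r = (k₁ − k₂)/(k₁ + k₂), so R = r² = 0.08796 and T = 1 − R = 0.9120.

R = 0.0880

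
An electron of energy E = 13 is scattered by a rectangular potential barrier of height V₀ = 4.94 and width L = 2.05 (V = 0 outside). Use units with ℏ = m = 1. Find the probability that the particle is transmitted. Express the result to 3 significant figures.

E > V₀: inside the barrier k₂ = √(2m(E − V₀))/ℏ = 4.015, k₂L = 8.231.
T = [1 + V₀² sin²(k₂L) / (4E(E − V₀))]⁻¹ = 1/1.050 = 0.952.

T = 0.952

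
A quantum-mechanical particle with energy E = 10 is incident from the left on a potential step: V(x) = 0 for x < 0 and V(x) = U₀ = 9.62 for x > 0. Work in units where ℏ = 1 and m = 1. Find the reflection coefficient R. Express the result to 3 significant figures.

The wavenumbers are k₁ = √(2mE)/ℏ = 4.472 on the left and k₂ = √(2m(E − U₀))/ℏ = 0.8718 on the right.
Matching ψ and ψ′ at x = 0 gives r = (k₁ − k₂)/(k₁ + k₂), so R = r² = 0.4539 and T = 1 − R = 0.5461.

R = 0.454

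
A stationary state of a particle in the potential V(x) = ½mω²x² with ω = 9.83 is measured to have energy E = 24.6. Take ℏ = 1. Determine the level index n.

n = 2

Invert E_n = (n + ½)ℏω: n = E/ℏω − ½ = 2.003, so n = 2.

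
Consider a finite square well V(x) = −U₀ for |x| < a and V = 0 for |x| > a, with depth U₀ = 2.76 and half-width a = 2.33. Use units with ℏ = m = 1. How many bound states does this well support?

N = 4

The dimensionless depth is z₀ = a√(2mU₀)/ℏ = 2.33 × √(5.520) = 5.474.
A new bound state (alternating even/odd) appears each time z₀ passes a multiple of π/2, so N = ⌊2z₀/π⌋ + 1 = ⌊3.485⌋ + 1 = 4.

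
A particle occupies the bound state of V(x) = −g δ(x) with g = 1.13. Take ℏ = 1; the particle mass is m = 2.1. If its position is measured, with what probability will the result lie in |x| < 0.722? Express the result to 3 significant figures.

The normalised bound state is ψ = √κ e^{−κ|x|} with κ = mg/ℏ² = 2.373.
P(|x| < d) = ∫_{−d}^{d} κ e^{−2κ|x|} dx = 1 − e^{−2κd} = 1 − e^{−3.427} = 0.9675.

P = 0.968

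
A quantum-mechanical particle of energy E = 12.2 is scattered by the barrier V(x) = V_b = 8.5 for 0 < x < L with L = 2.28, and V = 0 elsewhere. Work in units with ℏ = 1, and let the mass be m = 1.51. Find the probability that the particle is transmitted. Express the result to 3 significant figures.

E > V_b: inside the barrier k₂ = √(2m(E − V_b))/ℏ = 3.343, k₂L = 7.621.
Matching at both interfaces gives T⁻¹ = 1 + V_b² sin²(k₂L) / [4E(E − V_b)] = 1.379, hence T = 0.725.

T = 0.725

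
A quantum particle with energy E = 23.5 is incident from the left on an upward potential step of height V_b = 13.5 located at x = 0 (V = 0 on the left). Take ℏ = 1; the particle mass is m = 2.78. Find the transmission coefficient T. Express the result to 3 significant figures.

T = 0.956

On each side the TISE gives plane waves with k = √(2m(E − V))/ℏ: k₁ = √(2·2.78·23.5) = 11.43, k₂ = √(2·2.78·10) = 7.457.
Matching ψ and ψ′ at x = 0 gives r = (k₁ − k₂)/(k₁ + k₂), so R = r² = 0.04427 and T = 1 − R = 0.9557.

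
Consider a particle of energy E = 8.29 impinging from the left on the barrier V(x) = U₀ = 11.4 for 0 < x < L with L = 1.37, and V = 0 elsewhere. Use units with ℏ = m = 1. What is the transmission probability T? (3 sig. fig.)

Since E < U₀ the interior solution is evanescent with decay constant κ = √(2m(U₀ − E))/ℏ = 2.494.
κL = 3.417, sinh(κL) = 15.22.
Matching ψ, ψ′ at both faces gives T = [1 + U₀² sinh²(κL) / (4E(U₀ − E))]⁻¹ = 1/292.9 = 0.00341.

T = 0.00341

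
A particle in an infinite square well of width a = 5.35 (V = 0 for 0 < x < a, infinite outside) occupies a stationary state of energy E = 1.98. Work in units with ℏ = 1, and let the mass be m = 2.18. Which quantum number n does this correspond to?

n = 5

For an infinite well E_n = n²π²ℏ²/(2ma²), so n = (a/πℏ)√(2mE).
n = (5.35/π) × √(2 × 2.18 × 1.98) = 5.004 → n = 5.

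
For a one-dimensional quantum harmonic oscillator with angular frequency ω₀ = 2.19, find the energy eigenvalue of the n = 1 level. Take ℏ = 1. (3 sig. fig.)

The oscillator eigenvalues are E_n = ℏω₀(n + ½), so E_1 = 2.19 × 1.5 = 3.285.

E = 3.29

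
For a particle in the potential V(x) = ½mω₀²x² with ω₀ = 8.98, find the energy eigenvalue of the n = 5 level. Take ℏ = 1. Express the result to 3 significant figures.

Using E_n = (n + ½)ℏω₀: E_5 = 5.5 × 8.98 = 49.39.

E = 49.4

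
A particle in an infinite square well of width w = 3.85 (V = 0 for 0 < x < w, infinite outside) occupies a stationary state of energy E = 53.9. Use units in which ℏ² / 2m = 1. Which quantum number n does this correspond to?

From E_n = n²π²ℏ²/(2mw²) invert to n = √(2mw²E)/(πℏ).
n = (3.85/π) × √(2 × 0.5 × 53.9) = 8.997 → n = 9.

n = 9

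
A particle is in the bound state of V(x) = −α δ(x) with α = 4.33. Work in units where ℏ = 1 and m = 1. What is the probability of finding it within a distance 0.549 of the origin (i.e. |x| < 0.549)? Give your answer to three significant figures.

P = 0.991

The normalised bound state is ψ = √κ e^{−κ|x|} with κ = mα/ℏ² = 4.330.
P(|x| < d) = ∫_{−d}^{d} κ e^{−2κ|x|} dx = 1 − e^{−2κd} = 1 − e^{−4.754} = 0.9914.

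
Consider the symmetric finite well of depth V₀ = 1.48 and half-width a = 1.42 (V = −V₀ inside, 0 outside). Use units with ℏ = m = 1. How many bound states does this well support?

N = 2

Define the well-strength parameter z₀ = (a/ℏ)√(2mV₀) = 1.42 × √(2·1·1.48) = 2.443.
A new bound state (alternating even/odd) appears each time z₀ passes a multiple of π/2, so N = ⌊2z₀/π⌋ + 1 = ⌊1.555⌋ + 1 = 2.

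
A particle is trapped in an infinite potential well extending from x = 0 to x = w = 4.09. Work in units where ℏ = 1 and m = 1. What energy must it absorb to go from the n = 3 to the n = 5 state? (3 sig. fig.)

E_n = n²π²ℏ²/(2mw²), so ΔE = (5² − 3²) π²ℏ²/(2mw²).
ΔE = 16 × π² / (2 × 1 × 4.09²) = 4.720.

ΔE = 4.72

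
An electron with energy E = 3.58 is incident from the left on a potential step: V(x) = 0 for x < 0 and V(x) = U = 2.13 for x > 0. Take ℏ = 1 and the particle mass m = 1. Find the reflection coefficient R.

The wavenumbers are k₁ = √(2mE)/ℏ = 2.676 on the left and k₂ = √(2m(E − U))/ℏ = 1.703 on the right.
Matching ψ and ψ′ at x = 0 gives r = (k₁ − k₂)/(k₁ + k₂), so R = r² = 0.04936 and T = 1 − R = 0.9506.

R = 0.0494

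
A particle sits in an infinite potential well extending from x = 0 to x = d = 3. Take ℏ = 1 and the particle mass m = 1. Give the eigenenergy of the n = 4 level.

E = 8.77

Requiring ψ(0) = ψ(d) = 0 quantises k = nπ/d, hence E_n = ℏ²k²/2m = n²π²ℏ²/(2md²).
E_4 = 4² × π² / (2 × 1 × 3²) = 8.773.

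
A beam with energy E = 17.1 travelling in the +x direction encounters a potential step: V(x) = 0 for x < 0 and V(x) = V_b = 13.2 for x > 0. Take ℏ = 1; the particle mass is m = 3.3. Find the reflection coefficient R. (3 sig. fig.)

On each side the TISE gives plane waves with k = √(2m(E − V))/ℏ: k₁ = √(2·3.3·17.1) = 10.62, k₂ = √(2·3.3·3.9) = 5.073.
Continuity of ψ and ψ′ at the step yields the reflection amplitude r = (k₁ − k₂)/(k₁ + k₂) = 0.3536; thus R = |r|² = 0.1250, T = 0.8750.

R = 0.125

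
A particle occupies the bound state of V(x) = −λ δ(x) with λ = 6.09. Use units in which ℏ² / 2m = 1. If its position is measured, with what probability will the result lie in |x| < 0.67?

P = 0.983

The normalised bound state is ψ = √κ e^{−κ|x|} with κ = mλ/ℏ² = 3.045.
P(|x| < d) = ∫_{−d}^{d} κ e^{−2κ|x|} dx = 1 − e^{−2κd} = 1 − e^{−4.080} = 0.9831.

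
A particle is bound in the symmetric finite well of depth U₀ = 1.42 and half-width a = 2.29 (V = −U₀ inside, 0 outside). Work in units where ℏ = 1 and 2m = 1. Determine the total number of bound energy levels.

N = 2

The dimensionless depth is z₀ = a√(2mU₀)/ℏ = 2.29 × √(1.420) = 2.729.
The even/odd transcendental equations gain one root per π/2 in z₀, giving N = 1 + ⌊2z₀/π⌋ = 1 + ⌊1.737⌋ = 2.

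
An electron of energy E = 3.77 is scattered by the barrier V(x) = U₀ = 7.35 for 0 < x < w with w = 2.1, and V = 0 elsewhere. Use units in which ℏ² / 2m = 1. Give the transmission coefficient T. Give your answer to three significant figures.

T = 0.00141

E < U₀: inside the barrier ψ ∝ e^{±κx} with κ = √(2m(U₀ − E))/ℏ = 1.892.
κw = 3.973, sinh(κw) = 26.57.
The exact tunnelling result is T⁻¹ = 1 + U₀² sinh²(κw) / [4E(U₀ − E)] = 707.6, so T = 0.00141.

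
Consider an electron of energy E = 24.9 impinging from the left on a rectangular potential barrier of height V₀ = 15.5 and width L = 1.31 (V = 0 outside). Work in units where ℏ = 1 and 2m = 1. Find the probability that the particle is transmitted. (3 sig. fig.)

T = 0.869

Above the barrier the interior wavenumber is k₂ = √(2m(E − V₀))/ℏ = 3.066, giving phase k₂L = 4.016.
T = [1 + V₀² sin²(k₂L) / (4E(E − V₀))]⁻¹ = 1/1.151 = 0.869.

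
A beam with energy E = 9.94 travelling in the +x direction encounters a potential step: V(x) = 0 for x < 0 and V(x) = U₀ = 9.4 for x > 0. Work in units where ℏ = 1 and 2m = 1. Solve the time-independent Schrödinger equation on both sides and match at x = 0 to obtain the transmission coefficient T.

T = 0.613

The wavenumbers are k₁ = √(2mE)/ℏ = 3.153 on the left and k₂ = √(2m(E − U₀))/ℏ = 0.7348 on the right.
Continuity of ψ and ψ′ at the step yields the reflection amplitude r = (k₁ − k₂)/(k₁ + k₂) = 0.6220; thus R = |r|² = 0.3868, T = 0.6132.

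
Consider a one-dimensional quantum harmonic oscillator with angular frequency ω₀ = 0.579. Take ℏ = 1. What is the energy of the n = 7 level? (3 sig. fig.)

Using E_n = (n + ½)ℏω₀: E_7 = 7.5 × 0.579 = 4.343.

E = 4.34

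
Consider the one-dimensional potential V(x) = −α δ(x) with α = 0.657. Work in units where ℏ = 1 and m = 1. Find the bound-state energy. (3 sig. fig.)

For x ≠ 0 the bound state is ψ ∝ e^{−κ|x|}; integrating the TISE across the delta gives the cusp condition 2κ = 2mα/ℏ², so κ = 0.6570.
Then E = −ℏ²κ²/(2m) = −mα²/(2ℏ²) = -0.2158.

E = -0.216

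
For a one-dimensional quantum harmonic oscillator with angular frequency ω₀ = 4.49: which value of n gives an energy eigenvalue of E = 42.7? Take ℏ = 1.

Invert E_n = (n + ½)ℏω₀: n = E/ℏω₀ − ½ = 9.010, so n = 9.

n = 9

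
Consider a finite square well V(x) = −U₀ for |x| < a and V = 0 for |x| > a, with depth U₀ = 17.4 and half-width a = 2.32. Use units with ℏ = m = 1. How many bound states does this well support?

N = 9

The dimensionless depth is z₀ = a√(2mU₀)/ℏ = 2.32 × √(34.80) = 13.69.
A new bound state (alternating even/odd) appears each time z₀ passes a multiple of π/2, so N = ⌊2z₀/π⌋ + 1 = ⌊8.713⌋ + 1 = 9.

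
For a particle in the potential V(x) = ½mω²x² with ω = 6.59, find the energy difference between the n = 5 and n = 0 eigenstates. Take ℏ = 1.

ΔE = 33.0

E_n = ℏω(n + ½), so ΔE = (5 − 0) ℏω = 5 × 6.59 = 32.95.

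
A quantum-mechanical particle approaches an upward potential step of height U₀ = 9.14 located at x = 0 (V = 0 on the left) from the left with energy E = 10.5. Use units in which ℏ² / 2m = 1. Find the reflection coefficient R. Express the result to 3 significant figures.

R = 0.222

The wavenumbers are k₁ = √(2mE)/ℏ = 3.240 on the left and k₂ = √(2m(E − U₀))/ℏ = 1.166 on the right.
Matching ψ and ψ′ at x = 0 gives r = (k₁ − k₂)/(k₁ + k₂), so R = r² = 0.2216 and T = 1 − R = 0.7784.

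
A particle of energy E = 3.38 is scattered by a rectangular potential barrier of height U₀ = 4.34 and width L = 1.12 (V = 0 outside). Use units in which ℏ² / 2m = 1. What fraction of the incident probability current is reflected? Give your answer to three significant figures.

R = 0.720

E < U₀: inside the barrier ψ ∝ e^{±κx} with κ = √(2m(U₀ − E))/ℏ = 0.9798.
κL = 1.097, sinh(κL) = 1.331.
The exact tunnelling result is T⁻¹ = 1 + U₀² sinh²(κL) / [4E(U₀ − E)] = 3.572, so T = 0.280.
R = 1 − T = 0.720.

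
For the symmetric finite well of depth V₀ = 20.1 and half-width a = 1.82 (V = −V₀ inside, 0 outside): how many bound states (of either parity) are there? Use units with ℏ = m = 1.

N = 8

Define the well-strength parameter z₀ = (a/ℏ)√(2mV₀) = 1.82 × √(2·1·20.1) = 11.54.
A new bound state (alternating even/odd) appears each time z₀ passes a multiple of π/2, so N = ⌊2z₀/π⌋ + 1 = ⌊7.346⌋ + 1 = 8.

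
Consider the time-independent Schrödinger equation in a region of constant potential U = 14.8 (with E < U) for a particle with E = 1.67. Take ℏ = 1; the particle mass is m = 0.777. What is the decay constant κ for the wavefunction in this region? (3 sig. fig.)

Since E < U the TISE in this region is ψ'' = κ²ψ with κ = √(2m(U − E))/ℏ.
κ = √(2 × 0.777 × 13.13) = 4.517.

κ = 4.52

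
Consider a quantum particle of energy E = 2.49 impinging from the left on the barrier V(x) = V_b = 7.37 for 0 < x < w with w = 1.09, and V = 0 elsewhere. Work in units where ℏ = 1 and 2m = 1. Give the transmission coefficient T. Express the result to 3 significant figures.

Since E < V_b the interior solution is evanescent with decay constant κ = √(2m(V_b − E))/ℏ = 2.209.
κw = 2.408, sinh(κw) = 5.510.
The exact tunnelling result is T⁻¹ = 1 + V_b² sinh²(κw) / [4E(V_b − E)] = 34.93, so T = 0.0286.

T = 0.0286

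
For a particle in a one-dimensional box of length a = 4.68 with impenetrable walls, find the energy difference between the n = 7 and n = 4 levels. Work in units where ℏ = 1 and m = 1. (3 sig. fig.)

E_n = n²π²ℏ²/(2ma²), so ΔE = (7² − 4²) π²ℏ²/(2ma²).
ΔE = 33 × π² / (2 × 1 × 4.68²) = 7.435.

ΔE = 7.44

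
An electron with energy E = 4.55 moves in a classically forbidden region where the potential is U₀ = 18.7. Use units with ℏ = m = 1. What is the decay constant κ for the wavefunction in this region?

Since E < U₀ the TISE in this region is ψ'' = κ²ψ with κ = √(2m(U₀ − E))/ℏ.
κ = √(2 × 1 × 14.15) = 5.320.

κ = 5.32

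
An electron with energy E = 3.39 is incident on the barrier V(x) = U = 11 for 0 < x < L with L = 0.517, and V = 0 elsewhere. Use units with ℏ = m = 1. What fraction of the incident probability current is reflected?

Since E < U the interior solution is evanescent with decay constant κ = √(2m(U − E))/ℏ = 3.901.
κL = 2.017, sinh(κL) = 3.691.
The exact tunnelling result is T⁻¹ = 1 + U² sinh²(κL) / [4E(U − E)] = 16.98, so T = 0.0589.
R = 1 − T = 0.941.

R = 0.941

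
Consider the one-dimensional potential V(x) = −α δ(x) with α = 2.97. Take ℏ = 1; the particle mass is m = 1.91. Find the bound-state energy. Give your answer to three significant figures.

E = -8.42

The bound state is ψ(x) = √κ e^{−κ|x|}. The derivative jump ψ'(0⁺) − ψ'(0⁻) = −(2mα/ℏ²)ψ(0) fixes κ = mα/ℏ² = 5.673.
Then E = −ℏ²κ²/(2m) = −mα²/(2ℏ²) = -8.424.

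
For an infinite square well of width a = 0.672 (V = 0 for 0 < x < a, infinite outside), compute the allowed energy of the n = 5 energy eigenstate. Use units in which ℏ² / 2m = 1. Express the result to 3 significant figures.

E = 546

The infinite-well eigenfunctions ψ_n = √(2/a) sin(nπx/a) vanish at both walls, giving E_n = n²π²ℏ²/(2ma²).
E_5 = 5² × π² / (2 × 0.5 × 0.672²) = 546.4.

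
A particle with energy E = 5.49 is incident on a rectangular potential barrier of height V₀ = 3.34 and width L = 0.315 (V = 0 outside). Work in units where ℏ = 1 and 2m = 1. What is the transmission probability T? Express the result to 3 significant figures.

E > V₀: inside the barrier k₂ = √(2m(E − V₀))/ℏ = 1.466, k₂L = 0.4619.
Matching at both interfaces gives T⁻¹ = 1 + V₀² sin²(k₂L) / [4E(E − V₀)] = 1.047, hence T = 0.955.

T = 0.955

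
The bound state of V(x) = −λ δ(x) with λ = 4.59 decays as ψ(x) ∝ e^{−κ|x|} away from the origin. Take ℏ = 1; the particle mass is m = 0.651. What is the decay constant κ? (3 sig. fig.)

κ = 2.99

Integrate −(ℏ²/2m)ψ'' − λδ(x)ψ = Eψ from −ε to +ε: the ψ'' term gives ψ'(0⁺) − ψ'(0⁻) and the δ term gives −(2mλ/ℏ²)ψ(0).
With ψ ∝ e^{−κ|x|} this yields −2κ = −2mλ/ℏ², so κ = mλ/ℏ² = 2.988.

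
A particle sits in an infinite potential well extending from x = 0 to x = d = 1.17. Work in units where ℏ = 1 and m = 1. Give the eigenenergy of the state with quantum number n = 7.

The infinite-well eigenfunctions ψ_n = √(2/d) sin(nπx/d) vanish at both walls, giving E_n = n²π²ℏ²/(2md²).
E_7 = 7² × π² / (2 × 1 × 1.17²) = 176.6.

E = 177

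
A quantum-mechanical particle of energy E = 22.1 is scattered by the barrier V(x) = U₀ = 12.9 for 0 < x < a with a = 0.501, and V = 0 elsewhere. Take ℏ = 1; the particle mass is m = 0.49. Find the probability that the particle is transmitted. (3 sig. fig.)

T = 0.831

E > U₀: inside the barrier k₂ = √(2m(E − U₀))/ℏ = 3.003, k₂a = 1.504.
Matching at both interfaces gives T⁻¹ = 1 + U₀² sin²(k₂a) / [4E(E − U₀)] = 1.204, hence T = 0.831.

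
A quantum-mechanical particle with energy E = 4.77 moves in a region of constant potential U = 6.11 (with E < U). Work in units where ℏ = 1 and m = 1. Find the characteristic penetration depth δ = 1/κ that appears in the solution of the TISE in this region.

δ = 0.611

Since E < U the TISE in this region is ψ'' = κ²ψ with κ = √(2m(U − E))/ℏ.
κ = √(2 × 1 × 1.34) = 1.637. The penetration depth is δ = 1/κ = 0.611.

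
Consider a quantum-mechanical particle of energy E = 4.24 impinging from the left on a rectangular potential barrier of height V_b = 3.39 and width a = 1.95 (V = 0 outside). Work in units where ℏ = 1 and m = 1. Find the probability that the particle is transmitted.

T = 0.798

E > V_b: inside the barrier k₂ = √(2m(E − V_b))/ℏ = 1.304, k₂a = 2.542.
Matching at both interfaces gives T⁻¹ = 1 + V_b² sin²(k₂a) / [4E(E − V_b)] = 1.253, hence T = 0.798.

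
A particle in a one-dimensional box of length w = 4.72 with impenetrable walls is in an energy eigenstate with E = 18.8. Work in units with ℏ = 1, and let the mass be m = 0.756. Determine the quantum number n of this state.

For an infinite well E_n = n²π²ℏ²/(2mw²), so n = (w/πℏ)√(2mE).
n = (4.72/π) × √(2 × 0.756 × 18.8) = 8.010 → n = 8.

n = 8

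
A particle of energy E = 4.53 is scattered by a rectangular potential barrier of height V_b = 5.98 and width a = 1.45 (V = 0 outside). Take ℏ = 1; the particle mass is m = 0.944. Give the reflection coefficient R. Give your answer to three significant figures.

R = 0.976

Since E < V_b the interior solution is evanescent with decay constant κ = √(2m(V_b − E))/ℏ = 1.655.
κa = 2.399, sinh(κa) = 5.461.
Matching ψ, ψ′ at both faces gives T = [1 + V_b² sinh²(κa) / (4E(V_b − E))]⁻¹ = 1/41.60 = 0.0240.
R = 1 − T = 0.976.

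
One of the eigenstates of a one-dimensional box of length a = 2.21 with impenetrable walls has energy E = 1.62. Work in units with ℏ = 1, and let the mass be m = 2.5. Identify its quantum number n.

n = 2

From E_n = n²π²ℏ²/(2ma²) invert to n = √(2ma²E)/(πℏ).
n = (2.21/π) × √(2 × 2.5 × 1.62) = 2.002 → n = 2.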